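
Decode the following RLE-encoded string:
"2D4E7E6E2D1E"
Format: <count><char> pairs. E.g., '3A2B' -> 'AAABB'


Expanding each <count><char> pair:
  2D -> 'DD'
  4E -> 'EEEE'
  7E -> 'EEEEEEE'
  6E -> 'EEEEEE'
  2D -> 'DD'
  1E -> 'E'

Decoded = DDEEEEEEEEEEEEEEEEEDDE


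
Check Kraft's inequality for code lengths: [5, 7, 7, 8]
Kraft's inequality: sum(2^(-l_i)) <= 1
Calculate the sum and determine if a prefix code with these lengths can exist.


Sum = 2^(-5) + 2^(-7) + 2^(-7) + 2^(-8)
    = 0.03125 + 0.0078125 + 0.0078125 + 0.00390625
    = 13/256 = 0.05078125
Since 0.05078125 <= 1, Kraft's inequality IS satisfied.
A prefix code with these lengths CAN exist.

Kraft sum = 0.05078125. Satisfied.


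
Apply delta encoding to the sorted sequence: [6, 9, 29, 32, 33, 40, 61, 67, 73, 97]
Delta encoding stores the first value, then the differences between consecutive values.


First value: 6
Deltas:
  9 - 6 = 3
  29 - 9 = 20
  32 - 29 = 3
  33 - 32 = 1
  40 - 33 = 7
  61 - 40 = 21
  67 - 61 = 6
  73 - 67 = 6
  97 - 73 = 24


Delta encoded: [6, 3, 20, 3, 1, 7, 21, 6, 6, 24]


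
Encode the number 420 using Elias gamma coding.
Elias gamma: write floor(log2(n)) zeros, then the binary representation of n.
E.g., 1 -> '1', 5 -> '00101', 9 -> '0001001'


num_bits = floor(log2(420)) + 1 = 9
leading_zeros = num_bits - 1 = 8
binary(420) = 110100100

Elias gamma(420) = '00000000' + '110100100' = 00000000110100100 (17 bits)


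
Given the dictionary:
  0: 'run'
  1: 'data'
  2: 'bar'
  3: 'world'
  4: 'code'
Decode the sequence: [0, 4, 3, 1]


Look up each index in the dictionary:
  0 -> 'run'
  4 -> 'code'
  3 -> 'world'
  1 -> 'data'

Decoded: "run code world data"


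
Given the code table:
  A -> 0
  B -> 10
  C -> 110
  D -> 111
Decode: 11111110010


Decoding:
111 -> D
111 -> D
10 -> B
0 -> A
10 -> B


Result: DDBAB


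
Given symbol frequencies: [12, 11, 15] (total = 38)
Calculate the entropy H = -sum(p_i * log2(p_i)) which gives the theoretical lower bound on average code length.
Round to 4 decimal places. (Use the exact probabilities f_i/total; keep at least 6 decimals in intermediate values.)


Per-symbol terms -p_i * log2(p_i) with p_i = f_i/38:
  p = 12/38 = 0.315789: log2(p) = -1.662965, -p*log2(p) = 0.525147
  p = 11/38 = 0.289474: log2(p) = -1.788496, -p*log2(p) = 0.517722
  p = 15/38 = 0.394737: log2(p) = -1.341037, -p*log2(p) = 0.529357
H = 0.525147 + 0.517722 + 0.529357 = 1.572226

H = 1.5722 bits/symbol


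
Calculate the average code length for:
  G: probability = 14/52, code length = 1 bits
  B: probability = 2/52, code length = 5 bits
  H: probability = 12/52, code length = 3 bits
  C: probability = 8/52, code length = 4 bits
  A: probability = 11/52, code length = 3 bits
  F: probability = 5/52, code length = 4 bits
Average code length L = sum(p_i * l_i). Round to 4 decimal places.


Weighted contributions p_i * l_i:
  G: (14/52) * 1 = 14/52
  B: (2/52) * 5 = 10/52
  H: (12/52) * 3 = 36/52
  C: (8/52) * 4 = 32/52
  A: (11/52) * 3 = 33/52
  F: (5/52) * 4 = 20/52
Sum = (14 + 10 + 36 + 32 + 33 + 20)/52 = 145/52

L = 145/52 = 2.7885 bits/symbol


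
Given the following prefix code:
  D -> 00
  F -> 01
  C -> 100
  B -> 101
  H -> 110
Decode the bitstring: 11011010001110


Decoding step by step:
Bits 110 -> H
Bits 110 -> H
Bits 100 -> C
Bits 01 -> F
Bits 110 -> H


Decoded message: HHCFH


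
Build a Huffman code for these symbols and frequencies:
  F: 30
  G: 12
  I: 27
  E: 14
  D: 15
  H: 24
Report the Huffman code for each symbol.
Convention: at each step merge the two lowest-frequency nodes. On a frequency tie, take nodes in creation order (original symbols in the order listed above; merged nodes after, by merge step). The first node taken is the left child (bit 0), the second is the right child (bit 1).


Huffman tree construction:
Step 1: Merge G(12) + E(14) = 26
Step 2: Merge D(15) + H(24) = 39
Step 3: Merge (G+E)(26) + I(27) = 53
Step 4: Merge F(30) + (D+H)(39) = 69
Step 5: Merge ((G+E)+I)(53) + (F+(D+H))(69) = 122
Read each symbol's code off the tree from the root (left child = 0, right child = 1).

Codes:
  F: 10 (length 2)
  G: 000 (length 3)
  I: 01 (length 2)
  E: 001 (length 3)
  D: 110 (length 3)
  H: 111 (length 3)
Average code length: 309/122 = 2.5328 bits/symbol


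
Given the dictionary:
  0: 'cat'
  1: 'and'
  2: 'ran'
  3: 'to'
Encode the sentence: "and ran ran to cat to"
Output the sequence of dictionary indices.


Look up each word in the dictionary:
  'and' -> 1
  'ran' -> 2
  'ran' -> 2
  'to' -> 3
  'cat' -> 0
  'to' -> 3

Encoded: [1, 2, 2, 3, 0, 3]


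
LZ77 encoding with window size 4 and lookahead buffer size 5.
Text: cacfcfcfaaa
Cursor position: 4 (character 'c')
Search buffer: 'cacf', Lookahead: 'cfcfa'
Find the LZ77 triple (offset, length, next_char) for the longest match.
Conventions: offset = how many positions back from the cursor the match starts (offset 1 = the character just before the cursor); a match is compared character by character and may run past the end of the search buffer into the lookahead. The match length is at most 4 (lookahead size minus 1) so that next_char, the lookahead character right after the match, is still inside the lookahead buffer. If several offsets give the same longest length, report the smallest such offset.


Try each offset into the search buffer:
  offset=1 (pos 3, char 'f'): match length 0
  offset=2 (pos 2, char 'c'): match length 4
  offset=3 (pos 1, char 'a'): match length 0
  offset=4 (pos 0, char 'c'): match length 1
Longest match has length 4 at offset 2.
next_char = character at position 4 + 4 = 8 -> 'a'

Best match: offset=2, length=4 (matching 'cfcf' starting at position 2)
LZ77 triple: (2, 4, 'a')


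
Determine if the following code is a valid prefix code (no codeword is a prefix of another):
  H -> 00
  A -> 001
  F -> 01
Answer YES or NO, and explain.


Checking each pair (does one codeword prefix another?):
  H='00' vs A='001': prefix -- VIOLATION

NO -- this is NOT a valid prefix code. H (00) is a prefix of A (001).


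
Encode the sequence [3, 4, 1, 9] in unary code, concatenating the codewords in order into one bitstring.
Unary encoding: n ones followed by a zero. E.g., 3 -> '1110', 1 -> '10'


Encode each number as n ones followed by a terminating 0:
  3 -> 1110 (4 bits)
  4 -> 11110 (5 bits)
  1 -> 10 (2 bits)
  9 -> 1111111110 (10 bits)
Total length = 4 + 5 + 2 + 10 = 21 bits.

Unary([3, 4, 1, 9]) = 111011110101111111110 (21 bits)


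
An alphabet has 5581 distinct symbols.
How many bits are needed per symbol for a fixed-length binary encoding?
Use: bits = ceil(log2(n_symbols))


log2(5581) = 12.4463
Bracket: 2^12 = 4096 < 5581 <= 2^13 = 8192
So ceil(log2(5581)) = 13

bits = ceil(log2(5581)) = ceil(12.4463) = 13 bits


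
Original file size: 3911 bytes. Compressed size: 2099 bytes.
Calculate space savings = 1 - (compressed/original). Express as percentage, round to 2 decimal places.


ratio = compressed/original = 2099/3911 = 0.536691
savings = 1 - ratio = 1 - 0.536691 = 0.463309
as a percentage: 0.463309 * 100 = 46.33%

Space savings = 1 - 2099/3911 = 46.33%


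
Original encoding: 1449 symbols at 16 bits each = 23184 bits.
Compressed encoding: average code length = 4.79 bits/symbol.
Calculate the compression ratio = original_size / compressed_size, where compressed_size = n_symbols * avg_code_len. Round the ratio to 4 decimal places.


original_size = n_symbols * orig_bits = 1449 * 16 = 23184 bits
compressed_size = n_symbols * avg_code_len = 1449 * 4.79 = 6940.71 bits
ratio = original_size / compressed_size = 23184 / 6940.71 = 3.3403

Compression ratio = 3.3403


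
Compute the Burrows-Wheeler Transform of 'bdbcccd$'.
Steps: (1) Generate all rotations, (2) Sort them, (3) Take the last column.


Rotations (sorted):
  0: $bdbcccd -> last char: d
  1: bcccd$bd -> last char: d
  2: bdbcccd$ -> last char: $
  3: cccd$bdb -> last char: b
  4: ccd$bdbc -> last char: c
  5: cd$bdbcc -> last char: c
  6: d$bdbccc -> last char: c
  7: dbcccd$b -> last char: b


BWT = dd$bcccb


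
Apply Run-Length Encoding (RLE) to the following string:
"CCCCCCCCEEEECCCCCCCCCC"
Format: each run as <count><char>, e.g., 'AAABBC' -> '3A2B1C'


Scanning runs left to right:
  i=0: run of 'C' x 8 -> '8C'
  i=8: run of 'E' x 4 -> '4E'
  i=12: run of 'C' x 10 -> '10C'

RLE = 8C4E10C


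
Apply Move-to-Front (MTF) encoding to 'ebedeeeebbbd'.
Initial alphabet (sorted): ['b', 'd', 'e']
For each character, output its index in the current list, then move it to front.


MTF encoding:
'e': index 2 in ['b', 'd', 'e'] -> ['e', 'b', 'd']
'b': index 1 in ['e', 'b', 'd'] -> ['b', 'e', 'd']
'e': index 1 in ['b', 'e', 'd'] -> ['e', 'b', 'd']
'd': index 2 in ['e', 'b', 'd'] -> ['d', 'e', 'b']
'e': index 1 in ['d', 'e', 'b'] -> ['e', 'd', 'b']
'e': index 0 in ['e', 'd', 'b'] -> ['e', 'd', 'b']
'e': index 0 in ['e', 'd', 'b'] -> ['e', 'd', 'b']
'e': index 0 in ['e', 'd', 'b'] -> ['e', 'd', 'b']
'b': index 2 in ['e', 'd', 'b'] -> ['b', 'e', 'd']
'b': index 0 in ['b', 'e', 'd'] -> ['b', 'e', 'd']
'b': index 0 in ['b', 'e', 'd'] -> ['b', 'e', 'd']
'd': index 2 in ['b', 'e', 'd'] -> ['d', 'b', 'e']


Output: [2, 1, 1, 2, 1, 0, 0, 0, 2, 0, 0, 2]


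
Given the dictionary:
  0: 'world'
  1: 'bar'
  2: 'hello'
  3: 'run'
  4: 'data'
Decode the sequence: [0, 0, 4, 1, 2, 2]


Look up each index in the dictionary:
  0 -> 'world'
  0 -> 'world'
  4 -> 'data'
  1 -> 'bar'
  2 -> 'hello'
  2 -> 'hello'

Decoded: "world world data bar hello hello"


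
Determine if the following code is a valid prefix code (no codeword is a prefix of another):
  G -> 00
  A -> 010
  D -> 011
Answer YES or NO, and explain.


Checking each pair (does one codeword prefix another?):
  G='00' vs A='010': no prefix
  G='00' vs D='011': no prefix
  A='010' vs G='00': no prefix
  A='010' vs D='011': no prefix
  D='011' vs G='00': no prefix
  D='011' vs A='010': no prefix
No violation found over all pairs.

YES -- this is a valid prefix code. No codeword is a prefix of any other codeword.


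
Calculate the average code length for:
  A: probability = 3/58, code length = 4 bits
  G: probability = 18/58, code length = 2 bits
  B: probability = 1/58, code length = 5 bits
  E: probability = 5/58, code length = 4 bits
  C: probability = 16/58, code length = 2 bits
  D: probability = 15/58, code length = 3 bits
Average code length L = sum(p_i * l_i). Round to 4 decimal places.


Weighted contributions p_i * l_i:
  A: (3/58) * 4 = 12/58
  G: (18/58) * 2 = 36/58
  B: (1/58) * 5 = 5/58
  E: (5/58) * 4 = 20/58
  C: (16/58) * 2 = 32/58
  D: (15/58) * 3 = 45/58
Sum = (12 + 36 + 5 + 20 + 32 + 45)/58 = 150/58

L = 150/58 = 2.5862 bits/symbol


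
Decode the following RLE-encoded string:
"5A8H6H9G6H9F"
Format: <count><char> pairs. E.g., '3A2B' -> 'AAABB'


Expanding each <count><char> pair:
  5A -> 'AAAAA'
  8H -> 'HHHHHHHH'
  6H -> 'HHHHHH'
  9G -> 'GGGGGGGGG'
  6H -> 'HHHHHH'
  9F -> 'FFFFFFFFF'

Decoded = AAAAAHHHHHHHHHHHHHHGGGGGGGGGHHHHHHFFFFFFFFF


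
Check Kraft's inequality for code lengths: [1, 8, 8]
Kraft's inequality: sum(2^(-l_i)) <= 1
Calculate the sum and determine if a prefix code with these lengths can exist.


Sum = 2^(-1) + 2^(-8) + 2^(-8)
    = 0.5 + 0.00390625 + 0.00390625
    = 130/256 = 0.5078125
Since 0.5078125 <= 1, Kraft's inequality IS satisfied.
A prefix code with these lengths CAN exist.

Kraft sum = 0.5078125. Satisfied.


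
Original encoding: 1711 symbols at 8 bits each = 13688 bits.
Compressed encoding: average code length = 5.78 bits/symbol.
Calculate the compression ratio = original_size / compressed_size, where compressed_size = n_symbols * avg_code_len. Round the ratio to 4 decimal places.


original_size = n_symbols * orig_bits = 1711 * 8 = 13688 bits
compressed_size = n_symbols * avg_code_len = 1711 * 5.78 = 9889.58 bits
ratio = original_size / compressed_size = 13688 / 9889.58 = 1.3841

Compression ratio = 1.3841


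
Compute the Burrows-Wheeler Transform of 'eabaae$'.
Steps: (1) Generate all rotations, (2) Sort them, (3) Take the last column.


Rotations (sorted):
  0: $eabaae -> last char: e
  1: aae$eab -> last char: b
  2: abaae$e -> last char: e
  3: ae$eaba -> last char: a
  4: baae$ea -> last char: a
  5: e$eabaa -> last char: a
  6: eabaae$ -> last char: $


BWT = ebeaaa$


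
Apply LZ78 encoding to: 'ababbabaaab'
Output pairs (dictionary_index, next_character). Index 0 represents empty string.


LZ78 encoding steps:
Dictionary: {0: ''}
Step 1: w='' (idx 0), next='a' -> output (0, 'a'), add 'a' as idx 1
Step 2: w='' (idx 0), next='b' -> output (0, 'b'), add 'b' as idx 2
Step 3: w='a' (idx 1), next='b' -> output (1, 'b'), add 'ab' as idx 3
Step 4: w='b' (idx 2), next='a' -> output (2, 'a'), add 'ba' as idx 4
Step 5: w='ba' (idx 4), next='a' -> output (4, 'a'), add 'baa' as idx 5
Step 6: w='ab' (idx 3), end of input -> output (3, '')


Encoded: [(0, 'a'), (0, 'b'), (1, 'b'), (2, 'a'), (4, 'a'), (3, '')]


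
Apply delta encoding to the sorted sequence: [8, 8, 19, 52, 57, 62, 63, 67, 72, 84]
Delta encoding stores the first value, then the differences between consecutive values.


First value: 8
Deltas:
  8 - 8 = 0
  19 - 8 = 11
  52 - 19 = 33
  57 - 52 = 5
  62 - 57 = 5
  63 - 62 = 1
  67 - 63 = 4
  72 - 67 = 5
  84 - 72 = 12


Delta encoded: [8, 0, 11, 33, 5, 5, 1, 4, 5, 12]


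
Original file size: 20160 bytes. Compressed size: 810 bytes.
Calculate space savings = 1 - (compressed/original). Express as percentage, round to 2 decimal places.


ratio = compressed/original = 810/20160 = 0.040179
savings = 1 - ratio = 1 - 0.040179 = 0.959821
as a percentage: 0.959821 * 100 = 95.98%

Space savings = 1 - 810/20160 = 95.98%


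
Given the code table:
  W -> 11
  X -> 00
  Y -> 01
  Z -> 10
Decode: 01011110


Decoding:
01 -> Y
01 -> Y
11 -> W
10 -> Z


Result: YYWZ


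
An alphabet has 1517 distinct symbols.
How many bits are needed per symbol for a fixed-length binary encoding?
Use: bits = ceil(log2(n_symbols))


log2(1517) = 10.567
Bracket: 2^10 = 1024 < 1517 <= 2^11 = 2048
So ceil(log2(1517)) = 11

bits = ceil(log2(1517)) = ceil(10.567) = 11 bits


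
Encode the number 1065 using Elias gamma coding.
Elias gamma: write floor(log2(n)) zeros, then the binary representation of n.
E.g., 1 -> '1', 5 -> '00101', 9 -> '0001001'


num_bits = floor(log2(1065)) + 1 = 11
leading_zeros = num_bits - 1 = 10
binary(1065) = 10000101001

Elias gamma(1065) = '0000000000' + '10000101001' = 000000000010000101001 (21 bits)


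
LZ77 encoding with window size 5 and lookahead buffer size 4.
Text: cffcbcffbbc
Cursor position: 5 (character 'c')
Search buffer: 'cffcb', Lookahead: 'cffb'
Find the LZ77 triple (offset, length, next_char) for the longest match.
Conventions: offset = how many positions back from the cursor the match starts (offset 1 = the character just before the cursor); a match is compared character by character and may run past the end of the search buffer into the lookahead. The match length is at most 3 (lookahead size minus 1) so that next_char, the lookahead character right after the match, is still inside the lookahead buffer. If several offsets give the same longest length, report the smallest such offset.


Try each offset into the search buffer:
  offset=1 (pos 4, char 'b'): match length 0
  offset=2 (pos 3, char 'c'): match length 1
  offset=3 (pos 2, char 'f'): match length 0
  offset=4 (pos 1, char 'f'): match length 0
  offset=5 (pos 0, char 'c'): match length 3
Longest match has length 3 at offset 5.
next_char = character at position 5 + 3 = 8 -> 'b'

Best match: offset=5, length=3 (matching 'cff' starting at position 0)
LZ77 triple: (5, 3, 'b')


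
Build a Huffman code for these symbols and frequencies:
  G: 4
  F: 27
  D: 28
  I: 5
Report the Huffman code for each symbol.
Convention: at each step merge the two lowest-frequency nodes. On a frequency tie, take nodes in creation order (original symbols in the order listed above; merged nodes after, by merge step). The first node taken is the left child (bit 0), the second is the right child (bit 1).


Huffman tree construction:
Step 1: Merge G(4) + I(5) = 9
Step 2: Merge (G+I)(9) + F(27) = 36
Step 3: Merge D(28) + ((G+I)+F)(36) = 64
Read each symbol's code off the tree from the root (left child = 0, right child = 1).

Codes:
  G: 100 (length 3)
  F: 11 (length 2)
  D: 0 (length 1)
  I: 101 (length 3)
Average code length: 109/64 = 1.7031 bits/symbol


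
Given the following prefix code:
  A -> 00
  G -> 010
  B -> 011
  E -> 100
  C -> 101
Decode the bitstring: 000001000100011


Decoding step by step:
Bits 00 -> A
Bits 00 -> A
Bits 010 -> G
Bits 00 -> A
Bits 100 -> E
Bits 011 -> B


Decoded message: AAGAEB


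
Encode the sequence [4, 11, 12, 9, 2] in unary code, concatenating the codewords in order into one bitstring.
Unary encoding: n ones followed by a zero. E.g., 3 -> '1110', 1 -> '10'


Encode each number as n ones followed by a terminating 0:
  4 -> 11110 (5 bits)
  11 -> 111111111110 (12 bits)
  12 -> 1111111111110 (13 bits)
  9 -> 1111111110 (10 bits)
  2 -> 110 (3 bits)
Total length = 5 + 12 + 13 + 10 + 3 = 43 bits.

Unary([4, 11, 12, 9, 2]) = 1111011111111111011111111111101111111110110 (43 bits)


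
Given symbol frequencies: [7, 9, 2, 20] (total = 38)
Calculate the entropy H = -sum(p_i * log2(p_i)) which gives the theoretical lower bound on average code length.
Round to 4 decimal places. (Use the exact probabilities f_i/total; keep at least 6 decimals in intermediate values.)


Per-symbol terms -p_i * log2(p_i) with p_i = f_i/38:
  p = 7/38 = 0.184211: log2(p) = -2.440573, -p*log2(p) = 0.449579
  p = 9/38 = 0.236842: log2(p) = -2.078003, -p*log2(p) = 0.492158
  p = 2/38 = 0.052632: log2(p) = -4.247928, -p*log2(p) = 0.223575
  p = 20/38 = 0.526316: log2(p) = -0.925999, -p*log2(p) = 0.487368
H = 0.449579 + 0.492158 + 0.223575 + 0.487368 = 1.652680

H = 1.6527 bits/symbol


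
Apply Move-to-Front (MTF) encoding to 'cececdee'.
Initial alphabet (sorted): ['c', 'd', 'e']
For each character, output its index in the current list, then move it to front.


MTF encoding:
'c': index 0 in ['c', 'd', 'e'] -> ['c', 'd', 'e']
'e': index 2 in ['c', 'd', 'e'] -> ['e', 'c', 'd']
'c': index 1 in ['e', 'c', 'd'] -> ['c', 'e', 'd']
'e': index 1 in ['c', 'e', 'd'] -> ['e', 'c', 'd']
'c': index 1 in ['e', 'c', 'd'] -> ['c', 'e', 'd']
'd': index 2 in ['c', 'e', 'd'] -> ['d', 'c', 'e']
'e': index 2 in ['d', 'c', 'e'] -> ['e', 'd', 'c']
'e': index 0 in ['e', 'd', 'c'] -> ['e', 'd', 'c']


Output: [0, 2, 1, 1, 1, 2, 2, 0]


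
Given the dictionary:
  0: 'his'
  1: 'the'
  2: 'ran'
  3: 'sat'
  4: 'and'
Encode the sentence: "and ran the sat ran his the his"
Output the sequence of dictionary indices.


Look up each word in the dictionary:
  'and' -> 4
  'ran' -> 2
  'the' -> 1
  'sat' -> 3
  'ran' -> 2
  'his' -> 0
  'the' -> 1
  'his' -> 0

Encoded: [4, 2, 1, 3, 2, 0, 1, 0]


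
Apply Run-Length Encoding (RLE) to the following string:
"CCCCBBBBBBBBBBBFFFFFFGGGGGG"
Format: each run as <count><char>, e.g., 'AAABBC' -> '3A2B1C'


Scanning runs left to right:
  i=0: run of 'C' x 4 -> '4C'
  i=4: run of 'B' x 11 -> '11B'
  i=15: run of 'F' x 6 -> '6F'
  i=21: run of 'G' x 6 -> '6G'

RLE = 4C11B6F6G


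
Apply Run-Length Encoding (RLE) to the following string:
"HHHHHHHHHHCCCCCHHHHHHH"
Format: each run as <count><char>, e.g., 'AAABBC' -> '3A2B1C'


Scanning runs left to right:
  i=0: run of 'H' x 10 -> '10H'
  i=10: run of 'C' x 5 -> '5C'
  i=15: run of 'H' x 7 -> '7H'

RLE = 10H5C7H


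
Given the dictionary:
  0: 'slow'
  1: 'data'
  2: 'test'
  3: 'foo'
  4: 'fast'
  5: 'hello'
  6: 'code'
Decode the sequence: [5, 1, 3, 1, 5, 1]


Look up each index in the dictionary:
  5 -> 'hello'
  1 -> 'data'
  3 -> 'foo'
  1 -> 'data'
  5 -> 'hello'
  1 -> 'data'

Decoded: "hello data foo data hello data"


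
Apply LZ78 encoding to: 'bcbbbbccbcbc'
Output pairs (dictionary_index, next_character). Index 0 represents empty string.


LZ78 encoding steps:
Dictionary: {0: ''}
Step 1: w='' (idx 0), next='b' -> output (0, 'b'), add 'b' as idx 1
Step 2: w='' (idx 0), next='c' -> output (0, 'c'), add 'c' as idx 2
Step 3: w='b' (idx 1), next='b' -> output (1, 'b'), add 'bb' as idx 3
Step 4: w='bb' (idx 3), next='c' -> output (3, 'c'), add 'bbc' as idx 4
Step 5: w='c' (idx 2), next='b' -> output (2, 'b'), add 'cb' as idx 5
Step 6: w='cb' (idx 5), next='c' -> output (5, 'c'), add 'cbc' as idx 6


Encoded: [(0, 'b'), (0, 'c'), (1, 'b'), (3, 'c'), (2, 'b'), (5, 'c')]


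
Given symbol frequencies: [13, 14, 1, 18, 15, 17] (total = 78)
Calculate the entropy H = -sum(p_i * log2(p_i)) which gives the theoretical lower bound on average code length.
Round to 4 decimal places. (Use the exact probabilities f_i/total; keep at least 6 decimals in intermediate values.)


Per-symbol terms -p_i * log2(p_i) with p_i = f_i/78:
  p = 13/78 = 0.166667: log2(p) = -2.584963, -p*log2(p) = 0.430827
  p = 14/78 = 0.179487: log2(p) = -2.478047, -p*log2(p) = 0.444778
  p = 1/78 = 0.012821: log2(p) = -6.285402, -p*log2(p) = 0.080582
  p = 18/78 = 0.230769: log2(p) = -2.115477, -p*log2(p) = 0.488187
  p = 15/78 = 0.192308: log2(p) = -2.378512, -p*log2(p) = 0.457406
  p = 17/78 = 0.217949: log2(p) = -2.197939, -p*log2(p) = 0.479038
H = 0.430827 + 0.444778 + 0.080582 + 0.488187 + 0.457406 + 0.479038 = 2.380818

H = 2.3808 bits/symbol


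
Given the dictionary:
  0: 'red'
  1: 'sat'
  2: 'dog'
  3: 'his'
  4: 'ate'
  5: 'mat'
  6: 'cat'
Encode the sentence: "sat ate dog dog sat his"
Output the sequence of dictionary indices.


Look up each word in the dictionary:
  'sat' -> 1
  'ate' -> 4
  'dog' -> 2
  'dog' -> 2
  'sat' -> 1
  'his' -> 3

Encoded: [1, 4, 2, 2, 1, 3]


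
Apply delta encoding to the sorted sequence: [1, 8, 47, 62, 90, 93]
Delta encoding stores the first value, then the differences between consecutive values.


First value: 1
Deltas:
  8 - 1 = 7
  47 - 8 = 39
  62 - 47 = 15
  90 - 62 = 28
  93 - 90 = 3


Delta encoded: [1, 7, 39, 15, 28, 3]


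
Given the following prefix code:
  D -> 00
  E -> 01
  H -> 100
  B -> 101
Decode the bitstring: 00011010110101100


Decoding step by step:
Bits 00 -> D
Bits 01 -> E
Bits 101 -> B
Bits 01 -> E
Bits 101 -> B
Bits 01 -> E
Bits 100 -> H


Decoded message: DEBEBEH


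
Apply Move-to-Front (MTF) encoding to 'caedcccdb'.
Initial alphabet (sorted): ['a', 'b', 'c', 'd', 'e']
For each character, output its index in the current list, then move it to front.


MTF encoding:
'c': index 2 in ['a', 'b', 'c', 'd', 'e'] -> ['c', 'a', 'b', 'd', 'e']
'a': index 1 in ['c', 'a', 'b', 'd', 'e'] -> ['a', 'c', 'b', 'd', 'e']
'e': index 4 in ['a', 'c', 'b', 'd', 'e'] -> ['e', 'a', 'c', 'b', 'd']
'd': index 4 in ['e', 'a', 'c', 'b', 'd'] -> ['d', 'e', 'a', 'c', 'b']
'c': index 3 in ['d', 'e', 'a', 'c', 'b'] -> ['c', 'd', 'e', 'a', 'b']
'c': index 0 in ['c', 'd', 'e', 'a', 'b'] -> ['c', 'd', 'e', 'a', 'b']
'c': index 0 in ['c', 'd', 'e', 'a', 'b'] -> ['c', 'd', 'e', 'a', 'b']
'd': index 1 in ['c', 'd', 'e', 'a', 'b'] -> ['d', 'c', 'e', 'a', 'b']
'b': index 4 in ['d', 'c', 'e', 'a', 'b'] -> ['b', 'd', 'c', 'e', 'a']


Output: [2, 1, 4, 4, 3, 0, 0, 1, 4]


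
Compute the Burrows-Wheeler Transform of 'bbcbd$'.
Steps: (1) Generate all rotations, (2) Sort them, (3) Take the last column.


Rotations (sorted):
  0: $bbcbd -> last char: d
  1: bbcbd$ -> last char: $
  2: bcbd$b -> last char: b
  3: bd$bbc -> last char: c
  4: cbd$bb -> last char: b
  5: d$bbcb -> last char: b


BWT = d$bcbb


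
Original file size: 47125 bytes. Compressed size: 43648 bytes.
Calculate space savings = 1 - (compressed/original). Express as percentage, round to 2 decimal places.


ratio = compressed/original = 43648/47125 = 0.926218
savings = 1 - ratio = 1 - 0.926218 = 0.073782
as a percentage: 0.073782 * 100 = 7.38%

Space savings = 1 - 43648/47125 = 7.38%


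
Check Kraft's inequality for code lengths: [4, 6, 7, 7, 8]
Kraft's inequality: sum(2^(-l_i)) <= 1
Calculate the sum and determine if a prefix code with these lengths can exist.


Sum = 2^(-4) + 2^(-6) + 2^(-7) + 2^(-7) + 2^(-8)
    = 0.0625 + 0.015625 + 0.0078125 + 0.0078125 + 0.00390625
    = 25/256 = 0.09765625
Since 0.09765625 <= 1, Kraft's inequality IS satisfied.
A prefix code with these lengths CAN exist.

Kraft sum = 0.09765625. Satisfied.


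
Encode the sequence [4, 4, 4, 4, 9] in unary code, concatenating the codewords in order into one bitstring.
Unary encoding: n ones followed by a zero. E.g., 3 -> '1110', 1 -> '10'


Encode each number as n ones followed by a terminating 0:
  4 -> 11110 (5 bits)
  4 -> 11110 (5 bits)
  4 -> 11110 (5 bits)
  4 -> 11110 (5 bits)
  9 -> 1111111110 (10 bits)
Total length = 5 + 5 + 5 + 5 + 10 = 30 bits.

Unary([4, 4, 4, 4, 9]) = 111101111011110111101111111110 (30 bits)


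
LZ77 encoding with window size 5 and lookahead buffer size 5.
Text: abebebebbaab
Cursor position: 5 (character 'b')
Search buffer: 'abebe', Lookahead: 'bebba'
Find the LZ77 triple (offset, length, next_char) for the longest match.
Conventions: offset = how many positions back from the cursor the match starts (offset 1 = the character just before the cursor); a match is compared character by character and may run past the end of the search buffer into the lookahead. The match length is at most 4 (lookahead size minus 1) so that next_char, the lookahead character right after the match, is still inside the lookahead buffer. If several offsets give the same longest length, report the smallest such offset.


Try each offset into the search buffer:
  offset=1 (pos 4, char 'e'): match length 0
  offset=2 (pos 3, char 'b'): match length 3
  offset=3 (pos 2, char 'e'): match length 0
  offset=4 (pos 1, char 'b'): match length 3
  offset=5 (pos 0, char 'a'): match length 0
Longest match has length 3, found at offsets 2, 4; take the smallest, offset 2.
next_char = character at position 5 + 3 = 8 -> 'b'

Best match: offset=2, length=3 (matching 'beb' starting at position 3)
LZ77 triple: (2, 3, 'b')


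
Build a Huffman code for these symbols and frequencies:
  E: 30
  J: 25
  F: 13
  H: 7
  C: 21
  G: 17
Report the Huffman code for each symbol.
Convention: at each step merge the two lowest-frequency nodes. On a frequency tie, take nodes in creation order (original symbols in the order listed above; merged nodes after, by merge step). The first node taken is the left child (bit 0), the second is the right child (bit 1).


Huffman tree construction:
Step 1: Merge H(7) + F(13) = 20
Step 2: Merge G(17) + (H+F)(20) = 37
Step 3: Merge C(21) + J(25) = 46
Step 4: Merge E(30) + (G+(H+F))(37) = 67
Step 5: Merge (C+J)(46) + (E+(G+(H+F)))(67) = 113
Read each symbol's code off the tree from the root (left child = 0, right child = 1).

Codes:
  E: 10 (length 2)
  J: 01 (length 2)
  F: 1111 (length 4)
  H: 1110 (length 4)
  C: 00 (length 2)
  G: 110 (length 3)
Average code length: 283/113 = 2.5044 bits/symbol


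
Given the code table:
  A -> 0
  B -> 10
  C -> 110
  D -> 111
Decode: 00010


Decoding:
0 -> A
0 -> A
0 -> A
10 -> B


Result: AAAB


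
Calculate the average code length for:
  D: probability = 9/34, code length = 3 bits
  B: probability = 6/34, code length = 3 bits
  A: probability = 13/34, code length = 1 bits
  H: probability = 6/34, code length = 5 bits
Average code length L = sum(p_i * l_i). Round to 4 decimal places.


Weighted contributions p_i * l_i:
  D: (9/34) * 3 = 27/34
  B: (6/34) * 3 = 18/34
  A: (13/34) * 1 = 13/34
  H: (6/34) * 5 = 30/34
Sum = (27 + 18 + 13 + 30)/34 = 88/34

L = 88/34 = 2.5882 bits/symbol


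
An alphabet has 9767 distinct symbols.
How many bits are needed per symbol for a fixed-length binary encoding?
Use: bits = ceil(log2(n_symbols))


log2(9767) = 13.2537
Bracket: 2^13 = 8192 < 9767 <= 2^14 = 16384
So ceil(log2(9767)) = 14

bits = ceil(log2(9767)) = ceil(13.2537) = 14 bits


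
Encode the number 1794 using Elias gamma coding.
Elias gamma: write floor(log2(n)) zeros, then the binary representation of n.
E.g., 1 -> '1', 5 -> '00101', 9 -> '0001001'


num_bits = floor(log2(1794)) + 1 = 11
leading_zeros = num_bits - 1 = 10
binary(1794) = 11100000010

Elias gamma(1794) = '0000000000' + '11100000010' = 000000000011100000010 (21 bits)


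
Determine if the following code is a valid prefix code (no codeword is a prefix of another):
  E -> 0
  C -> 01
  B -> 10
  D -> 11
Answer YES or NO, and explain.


Checking each pair (does one codeword prefix another?):
  E='0' vs C='01': prefix -- VIOLATION

NO -- this is NOT a valid prefix code. E (0) is a prefix of C (01).


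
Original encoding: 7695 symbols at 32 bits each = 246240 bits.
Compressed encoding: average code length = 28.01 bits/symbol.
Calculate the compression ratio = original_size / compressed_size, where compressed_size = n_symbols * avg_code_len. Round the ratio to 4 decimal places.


original_size = n_symbols * orig_bits = 7695 * 32 = 246240 bits
compressed_size = n_symbols * avg_code_len = 7695 * 28.01 = 215536.95 bits
ratio = original_size / compressed_size = 246240 / 215536.95 = 1.1424

Compression ratio = 1.1424


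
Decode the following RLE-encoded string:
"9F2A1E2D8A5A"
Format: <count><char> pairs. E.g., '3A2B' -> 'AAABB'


Expanding each <count><char> pair:
  9F -> 'FFFFFFFFF'
  2A -> 'AA'
  1E -> 'E'
  2D -> 'DD'
  8A -> 'AAAAAAAA'
  5A -> 'AAAAA'

Decoded = FFFFFFFFFAAEDDAAAAAAAAAAAAA


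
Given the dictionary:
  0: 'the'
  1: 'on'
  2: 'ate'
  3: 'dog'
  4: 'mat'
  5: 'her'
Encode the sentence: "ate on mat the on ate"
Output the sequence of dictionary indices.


Look up each word in the dictionary:
  'ate' -> 2
  'on' -> 1
  'mat' -> 4
  'the' -> 0
  'on' -> 1
  'ate' -> 2

Encoded: [2, 1, 4, 0, 1, 2]


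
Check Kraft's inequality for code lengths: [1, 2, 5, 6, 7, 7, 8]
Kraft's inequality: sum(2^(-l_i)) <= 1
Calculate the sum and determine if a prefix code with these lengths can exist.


Sum = 2^(-1) + 2^(-2) + 2^(-5) + 2^(-6) + 2^(-7) + 2^(-7) + 2^(-8)
    = 0.5 + 0.25 + 0.03125 + 0.015625 + 0.0078125 + 0.0078125 + 0.00390625
    = 209/256 = 0.81640625
Since 0.81640625 <= 1, Kraft's inequality IS satisfied.
A prefix code with these lengths CAN exist.

Kraft sum = 0.81640625. Satisfied.


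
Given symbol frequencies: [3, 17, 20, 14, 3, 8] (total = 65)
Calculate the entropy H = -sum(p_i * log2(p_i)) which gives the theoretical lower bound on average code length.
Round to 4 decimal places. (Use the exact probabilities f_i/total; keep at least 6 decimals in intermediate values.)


Per-symbol terms -p_i * log2(p_i) with p_i = f_i/65:
  p = 3/65 = 0.046154: log2(p) = -4.437405, -p*log2(p) = 0.204803
  p = 17/65 = 0.261538: log2(p) = -1.934905, -p*log2(p) = 0.506052
  p = 20/65 = 0.307692: log2(p) = -1.700440, -p*log2(p) = 0.523212
  p = 14/65 = 0.215385: log2(p) = -2.215013, -p*log2(p) = 0.477080
  p = 3/65 = 0.046154: log2(p) = -4.437405, -p*log2(p) = 0.204803
  p = 8/65 = 0.123077: log2(p) = -3.022368, -p*log2(p) = 0.371984
H = 0.204803 + 0.506052 + 0.523212 + 0.477080 + 0.204803 + 0.371984 = 2.287934

H = 2.2879 bits/symbol


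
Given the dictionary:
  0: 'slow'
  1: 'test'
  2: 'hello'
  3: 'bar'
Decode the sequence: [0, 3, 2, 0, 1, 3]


Look up each index in the dictionary:
  0 -> 'slow'
  3 -> 'bar'
  2 -> 'hello'
  0 -> 'slow'
  1 -> 'test'
  3 -> 'bar'

Decoded: "slow bar hello slow test bar"


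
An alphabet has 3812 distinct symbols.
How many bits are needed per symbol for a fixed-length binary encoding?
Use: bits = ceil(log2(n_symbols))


log2(3812) = 11.8963
Bracket: 2^11 = 2048 < 3812 <= 2^12 = 4096
So ceil(log2(3812)) = 12

bits = ceil(log2(3812)) = ceil(11.8963) = 12 bits


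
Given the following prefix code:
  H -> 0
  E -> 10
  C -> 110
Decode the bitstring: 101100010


Decoding step by step:
Bits 10 -> E
Bits 110 -> C
Bits 0 -> H
Bits 0 -> H
Bits 10 -> E


Decoded message: ECHHE


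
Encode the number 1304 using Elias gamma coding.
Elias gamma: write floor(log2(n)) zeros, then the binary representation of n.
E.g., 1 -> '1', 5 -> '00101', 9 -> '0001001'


num_bits = floor(log2(1304)) + 1 = 11
leading_zeros = num_bits - 1 = 10
binary(1304) = 10100011000

Elias gamma(1304) = '0000000000' + '10100011000' = 000000000010100011000 (21 bits)


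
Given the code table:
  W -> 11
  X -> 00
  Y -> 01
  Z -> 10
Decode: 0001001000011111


Decoding:
00 -> X
01 -> Y
00 -> X
10 -> Z
00 -> X
01 -> Y
11 -> W
11 -> W


Result: XYXZXYWW


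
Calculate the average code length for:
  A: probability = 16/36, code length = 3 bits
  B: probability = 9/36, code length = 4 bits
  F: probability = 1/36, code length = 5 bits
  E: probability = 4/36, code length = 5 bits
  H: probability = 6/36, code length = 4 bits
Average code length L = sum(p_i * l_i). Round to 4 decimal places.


Weighted contributions p_i * l_i:
  A: (16/36) * 3 = 48/36
  B: (9/36) * 4 = 36/36
  F: (1/36) * 5 = 5/36
  E: (4/36) * 5 = 20/36
  H: (6/36) * 4 = 24/36
Sum = (48 + 36 + 5 + 20 + 24)/36 = 133/36

L = 133/36 = 3.6944 bits/symbol


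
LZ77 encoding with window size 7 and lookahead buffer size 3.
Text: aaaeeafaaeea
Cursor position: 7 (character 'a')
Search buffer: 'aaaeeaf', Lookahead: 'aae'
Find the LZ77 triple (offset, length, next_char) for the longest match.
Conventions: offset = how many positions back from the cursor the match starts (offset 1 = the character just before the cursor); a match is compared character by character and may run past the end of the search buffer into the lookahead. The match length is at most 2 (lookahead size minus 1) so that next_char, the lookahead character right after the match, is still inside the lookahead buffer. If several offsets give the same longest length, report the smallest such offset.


Try each offset into the search buffer:
  offset=1 (pos 6, char 'f'): match length 0
  offset=2 (pos 5, char 'a'): match length 1
  offset=3 (pos 4, char 'e'): match length 0
  offset=4 (pos 3, char 'e'): match length 0
  offset=5 (pos 2, char 'a'): match length 1
  offset=6 (pos 1, char 'a'): match length 2
  offset=7 (pos 0, char 'a'): match length 2
Longest match has length 2, found at offsets 6, 7; take the smallest, offset 6.
next_char = character at position 7 + 2 = 9 -> 'e'

Best match: offset=6, length=2 (matching 'aa' starting at position 1)
LZ77 triple: (6, 2, 'e')


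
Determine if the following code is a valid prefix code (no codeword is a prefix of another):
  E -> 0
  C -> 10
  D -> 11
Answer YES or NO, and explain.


Checking each pair (does one codeword prefix another?):
  E='0' vs C='10': no prefix
  E='0' vs D='11': no prefix
  C='10' vs E='0': no prefix
  C='10' vs D='11': no prefix
  D='11' vs E='0': no prefix
  D='11' vs C='10': no prefix
No violation found over all pairs.

YES -- this is a valid prefix code. No codeword is a prefix of any other codeword.


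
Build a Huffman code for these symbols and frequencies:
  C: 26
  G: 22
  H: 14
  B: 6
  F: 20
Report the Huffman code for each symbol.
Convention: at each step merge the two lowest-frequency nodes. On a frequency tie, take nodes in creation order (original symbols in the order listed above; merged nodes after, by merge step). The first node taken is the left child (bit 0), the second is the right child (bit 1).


Huffman tree construction:
Step 1: Merge B(6) + H(14) = 20
Step 2: Merge F(20) + (B+H)(20) = 40
Step 3: Merge G(22) + C(26) = 48
Step 4: Merge (F+(B+H))(40) + (G+C)(48) = 88
Read each symbol's code off the tree from the root (left child = 0, right child = 1).

Codes:
  C: 11 (length 2)
  G: 10 (length 2)
  H: 011 (length 3)
  B: 010 (length 3)
  F: 00 (length 2)
Average code length: 196/88 = 2.2273 bits/symbol


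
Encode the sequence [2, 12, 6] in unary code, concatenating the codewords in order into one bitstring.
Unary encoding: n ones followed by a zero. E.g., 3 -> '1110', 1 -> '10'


Encode each number as n ones followed by a terminating 0:
  2 -> 110 (3 bits)
  12 -> 1111111111110 (13 bits)
  6 -> 1111110 (7 bits)
Total length = 3 + 13 + 7 = 23 bits.

Unary([2, 12, 6]) = 11011111111111101111110 (23 bits)


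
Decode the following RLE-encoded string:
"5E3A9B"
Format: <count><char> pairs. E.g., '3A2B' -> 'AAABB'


Expanding each <count><char> pair:
  5E -> 'EEEEE'
  3A -> 'AAA'
  9B -> 'BBBBBBBBB'

Decoded = EEEEEAAABBBBBBBBB


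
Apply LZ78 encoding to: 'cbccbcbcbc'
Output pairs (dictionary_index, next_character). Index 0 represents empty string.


LZ78 encoding steps:
Dictionary: {0: ''}
Step 1: w='' (idx 0), next='c' -> output (0, 'c'), add 'c' as idx 1
Step 2: w='' (idx 0), next='b' -> output (0, 'b'), add 'b' as idx 2
Step 3: w='c' (idx 1), next='c' -> output (1, 'c'), add 'cc' as idx 3
Step 4: w='b' (idx 2), next='c' -> output (2, 'c'), add 'bc' as idx 4
Step 5: w='bc' (idx 4), next='b' -> output (4, 'b'), add 'bcb' as idx 5
Step 6: w='c' (idx 1), end of input -> output (1, '')


Encoded: [(0, 'c'), (0, 'b'), (1, 'c'), (2, 'c'), (4, 'b'), (1, '')]


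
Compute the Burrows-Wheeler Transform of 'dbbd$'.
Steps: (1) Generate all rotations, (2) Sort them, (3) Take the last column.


Rotations (sorted):
  0: $dbbd -> last char: d
  1: bbd$d -> last char: d
  2: bd$db -> last char: b
  3: d$dbb -> last char: b
  4: dbbd$ -> last char: $


BWT = ddbb$


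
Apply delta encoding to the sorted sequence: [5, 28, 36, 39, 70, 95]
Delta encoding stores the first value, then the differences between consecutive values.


First value: 5
Deltas:
  28 - 5 = 23
  36 - 28 = 8
  39 - 36 = 3
  70 - 39 = 31
  95 - 70 = 25


Delta encoded: [5, 23, 8, 3, 31, 25]


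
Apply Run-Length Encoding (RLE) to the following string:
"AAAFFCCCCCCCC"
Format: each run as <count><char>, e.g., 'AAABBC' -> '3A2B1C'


Scanning runs left to right:
  i=0: run of 'A' x 3 -> '3A'
  i=3: run of 'F' x 2 -> '2F'
  i=5: run of 'C' x 8 -> '8C'

RLE = 3A2F8C


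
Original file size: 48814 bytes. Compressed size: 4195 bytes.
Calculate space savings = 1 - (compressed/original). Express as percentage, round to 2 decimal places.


ratio = compressed/original = 4195/48814 = 0.085938
savings = 1 - ratio = 1 - 0.085938 = 0.914062
as a percentage: 0.914062 * 100 = 91.41%

Space savings = 1 - 4195/48814 = 91.41%


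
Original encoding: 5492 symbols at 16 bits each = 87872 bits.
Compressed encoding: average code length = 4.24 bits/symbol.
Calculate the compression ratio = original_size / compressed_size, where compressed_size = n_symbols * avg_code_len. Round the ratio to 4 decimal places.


original_size = n_symbols * orig_bits = 5492 * 16 = 87872 bits
compressed_size = n_symbols * avg_code_len = 5492 * 4.24 = 23286.08 bits
ratio = original_size / compressed_size = 87872 / 23286.08 = 3.7736

Compression ratio = 3.7736


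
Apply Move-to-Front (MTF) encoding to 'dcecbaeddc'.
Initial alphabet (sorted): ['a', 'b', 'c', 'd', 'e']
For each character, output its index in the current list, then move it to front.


MTF encoding:
'd': index 3 in ['a', 'b', 'c', 'd', 'e'] -> ['d', 'a', 'b', 'c', 'e']
'c': index 3 in ['d', 'a', 'b', 'c', 'e'] -> ['c', 'd', 'a', 'b', 'e']
'e': index 4 in ['c', 'd', 'a', 'b', 'e'] -> ['e', 'c', 'd', 'a', 'b']
'c': index 1 in ['e', 'c', 'd', 'a', 'b'] -> ['c', 'e', 'd', 'a', 'b']
'b': index 4 in ['c', 'e', 'd', 'a', 'b'] -> ['b', 'c', 'e', 'd', 'a']
'a': index 4 in ['b', 'c', 'e', 'd', 'a'] -> ['a', 'b', 'c', 'e', 'd']
'e': index 3 in ['a', 'b', 'c', 'e', 'd'] -> ['e', 'a', 'b', 'c', 'd']
'd': index 4 in ['e', 'a', 'b', 'c', 'd'] -> ['d', 'e', 'a', 'b', 'c']
'd': index 0 in ['d', 'e', 'a', 'b', 'c'] -> ['d', 'e', 'a', 'b', 'c']
'c': index 4 in ['d', 'e', 'a', 'b', 'c'] -> ['c', 'd', 'e', 'a', 'b']


Output: [3, 3, 4, 1, 4, 4, 3, 4, 0, 4]


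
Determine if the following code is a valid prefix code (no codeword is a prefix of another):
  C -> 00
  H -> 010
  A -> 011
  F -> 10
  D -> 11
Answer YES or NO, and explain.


Checking each pair (does one codeword prefix another?):
  C='00' vs H='010': no prefix
  C='00' vs A='011': no prefix
  C='00' vs F='10': no prefix
  C='00' vs D='11': no prefix
  H='010' vs C='00': no prefix
  H='010' vs A='011': no prefix
  H='010' vs F='10': no prefix
  H='010' vs D='11': no prefix
  A='011' vs C='00': no prefix
  A='011' vs H='010': no prefix
  A='011' vs F='10': no prefix
  A='011' vs D='11': no prefix
  F='10' vs C='00': no prefix
  F='10' vs H='010': no prefix
  F='10' vs A='011': no prefix
  F='10' vs D='11': no prefix
  D='11' vs C='00': no prefix
  D='11' vs H='010': no prefix
  D='11' vs A='011': no prefix
  D='11' vs F='10': no prefix
No violation found over all pairs.

YES -- this is a valid prefix code. No codeword is a prefix of any other codeword.
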